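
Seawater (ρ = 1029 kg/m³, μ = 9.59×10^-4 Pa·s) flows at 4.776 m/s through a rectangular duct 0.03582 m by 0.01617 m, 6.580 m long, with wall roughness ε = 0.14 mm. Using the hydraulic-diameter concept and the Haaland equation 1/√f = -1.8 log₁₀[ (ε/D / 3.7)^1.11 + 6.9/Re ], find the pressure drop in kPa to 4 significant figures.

ΔP ≈ 115.4 kPa

Hydraulic diameter D_h = 4A/P = 4·(0.03582·0.01617)/(2·(0.03582+0.01617)) = 0.002317/0.104 = 0.02228 m.
Re = ρVD_h/μ = 1029·4.776·0.02228/0.000959 = 1.142e+05.
ε/D_h = 0.00014/0.02228 = 0.00628; Haaland gives 1/√f = -1.8 log₁₀[0.000842+6.04e-05] = 5.48, so f = 0.0333.
ΔP = f(L/D_h)(ρV²/2) = 0.0333·6.58/0.02228·1.174e+04 = 1.154e+05 Pa.
ΔP = 115.4 kPa.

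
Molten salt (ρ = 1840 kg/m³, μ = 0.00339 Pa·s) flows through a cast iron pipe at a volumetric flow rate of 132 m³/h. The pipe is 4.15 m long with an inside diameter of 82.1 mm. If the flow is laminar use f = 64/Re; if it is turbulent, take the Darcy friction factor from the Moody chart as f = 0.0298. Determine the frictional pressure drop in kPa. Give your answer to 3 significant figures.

Q = 132 m³/h = 132/3600 = 0.03667 m³/s.
Cross-sectional area A = πD²/4 = π(0.0821)²/4 = 0.005294 m²; mean velocity V = Q/A = 0.03667/0.005294 = 6.926 m/s.
Reynolds number Re = ρVD/μ = 1840 · 6.926 · 0.0821 / 0.00339 = 3.086e+05.
Re > 4000 → turbulent; use the Moody-chart value f = 0.0298.
Darcy-Weisbach: ΔP = f(L/D)(ρV²/2) = 0.0298·(4.15/0.0821)·(1840·6.926²/2) = 0.0298·50.55·4.413e+04 = 6.648e+04 Pa.
ΔP = 6.648e+04 Pa = 66.5 kPa.

ΔP ≈ 66.5 kPa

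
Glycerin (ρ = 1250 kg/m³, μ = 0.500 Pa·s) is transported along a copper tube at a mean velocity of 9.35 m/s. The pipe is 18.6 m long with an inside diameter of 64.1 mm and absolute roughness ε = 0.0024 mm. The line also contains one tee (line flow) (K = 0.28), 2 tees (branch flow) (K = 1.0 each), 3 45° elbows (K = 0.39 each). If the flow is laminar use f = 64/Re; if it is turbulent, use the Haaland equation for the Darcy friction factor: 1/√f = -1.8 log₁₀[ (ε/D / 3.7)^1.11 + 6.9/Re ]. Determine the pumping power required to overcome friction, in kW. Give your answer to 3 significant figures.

P ≈ 26.1 kW

Reynolds number Re = ρVD/μ = 1250 · 9.35 · 0.0641 / 0.5 = 1498.
Re < 2300 → laminar flow, so f = 64/Re = 64/1498 = 0.04271 (the turbulent correlation is not needed).
Total minor-loss coefficient ΣK = 1·0.28 + 2·1 + 3·0.39 = 3.45.
ΔP = [f·L/D + ΣK]·(ρV²/2) = [0.04271·18.6/0.0641 + 3.45]·(1250·9.35²/2) = [12.39 + 3.45]·5.464e+04 = 8.657e+05 Pa.
Q = V·A = 9.35·0.003227 = 0.03017 m³/s.
Pumping power P = QΔP = 0.03017·8.657e+05 = 26120 W = 26.1 kW.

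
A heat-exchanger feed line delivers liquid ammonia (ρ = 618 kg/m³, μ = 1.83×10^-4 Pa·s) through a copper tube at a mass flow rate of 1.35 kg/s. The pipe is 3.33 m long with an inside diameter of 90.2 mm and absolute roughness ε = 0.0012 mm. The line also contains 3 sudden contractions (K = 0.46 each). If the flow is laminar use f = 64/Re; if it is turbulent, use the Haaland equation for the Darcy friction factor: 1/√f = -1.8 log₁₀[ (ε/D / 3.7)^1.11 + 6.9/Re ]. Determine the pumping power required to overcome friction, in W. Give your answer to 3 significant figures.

P ≈ 0.160 W

A = πD²/4 = π(0.0902)²/4 = 0.00639 m²; mean velocity V = ṁ/(ρA) = 1.35/(618 · 0.00639) = 0.3419 m/s.
Reynolds number Re = ρVD/μ = 618 · 0.3419 · 0.0902 / 0.000183 = 1.041e+05.
Re > 4000 → turbulent. Relative roughness ε/D = 1.2e-06/0.0902 = 1.33e-05. Haaland: 1/√f = -1.8 log₁₀[(1.33e-05/3.7)^1.11 + 6.9/1.041e+05] = -1.8 log₁₀[9.06e-07 + 6.63e-05] = 7.511, so f = 0.01773.
Total minor-loss coefficient ΣK = 3·0.46 = 1.38.
ΔP = [f·L/D + ΣK]·(ρV²/2) = [0.01773·3.33/0.0902 + 1.38]·(618·0.3419²/2) = [0.6544 + 1.38]·36.11 = 73.46 Pa.
Q = ṁ/ρ = 1.35/618 = 0.002184 m³/s.
Pumping power P = QΔP = 0.002184·73.46 = 0.1605 W = 0.160 W.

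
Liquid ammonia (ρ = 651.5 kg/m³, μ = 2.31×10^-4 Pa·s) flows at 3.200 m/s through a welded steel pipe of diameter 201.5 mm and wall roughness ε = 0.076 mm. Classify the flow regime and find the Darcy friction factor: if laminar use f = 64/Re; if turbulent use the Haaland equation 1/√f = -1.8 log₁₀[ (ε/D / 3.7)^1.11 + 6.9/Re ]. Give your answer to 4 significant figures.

Re = ρVD/μ = 651.5·3.2·0.2015/0.000231 = 1.819e+06.
Re > 4000 → turbulent. ε/D = 7.6e-05/0.2015 = 0.000377; Haaland: 1/√f = -1.8 log₁₀[3.71e-05 + 3.79e-06] = 7.899, so f = 0.01603.

f ≈ 0.01603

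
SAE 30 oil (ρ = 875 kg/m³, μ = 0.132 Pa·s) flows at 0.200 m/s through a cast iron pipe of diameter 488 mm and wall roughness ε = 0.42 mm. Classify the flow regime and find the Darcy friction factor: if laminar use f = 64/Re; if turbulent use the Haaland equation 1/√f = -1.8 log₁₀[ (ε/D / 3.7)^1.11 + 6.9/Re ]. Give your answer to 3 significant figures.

f ≈ 0.0989

Re = ρVD/μ = 875·0.2·0.488/0.132 = 647.
Re < 2300 → laminar, so f = 64/Re = 0.09892 (roughness is irrelevant in laminar flow).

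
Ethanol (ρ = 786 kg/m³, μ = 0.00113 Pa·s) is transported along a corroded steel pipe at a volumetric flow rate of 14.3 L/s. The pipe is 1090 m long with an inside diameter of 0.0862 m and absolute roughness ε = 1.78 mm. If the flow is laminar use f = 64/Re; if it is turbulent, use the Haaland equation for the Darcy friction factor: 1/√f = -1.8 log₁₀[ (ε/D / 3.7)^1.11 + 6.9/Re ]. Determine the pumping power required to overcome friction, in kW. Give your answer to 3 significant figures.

P ≈ 21.2 kW

Q = 14.3 L/s = 14.3/1000 = 0.0143 m³/s.
Cross-sectional area A = πD²/4 = π(0.0862)²/4 = 0.005836 m²; mean velocity V = Q/A = 0.0143/0.005836 = 2.45 m/s.
Reynolds number Re = ρVD/μ = 786 · 2.45 · 0.0862 / 0.00113 = 1.469e+05.
Re > 4000 → turbulent. Relative roughness ε/D = 0.00178/0.0862 = 0.0206. Haaland: 1/√f = -1.8 log₁₀[(0.0206/3.7)^1.11 + 6.9/1.469e+05] = -1.8 log₁₀[0.00315 + 4.7e-05] = 4.491, so f = 0.04959.
Darcy-Weisbach: ΔP = f(L/D)(ρV²/2) = 0.04959·(1090/0.0862)·(786·2.45²/2) = 0.04959·1.265e+04·2360 = 1.48e+06 Pa.
Pumping power P = QΔP = 0.0143·1.48e+06 = 21160 W = 21.2 kW.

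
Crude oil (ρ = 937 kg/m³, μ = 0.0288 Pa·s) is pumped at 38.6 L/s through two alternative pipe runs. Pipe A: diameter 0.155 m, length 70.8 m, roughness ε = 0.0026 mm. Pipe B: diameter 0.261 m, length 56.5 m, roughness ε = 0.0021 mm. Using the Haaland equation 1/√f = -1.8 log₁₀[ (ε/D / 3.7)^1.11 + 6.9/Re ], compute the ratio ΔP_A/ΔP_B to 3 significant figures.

Pipe A: V = Q/A = 0.0386/0.01887 = 2.046 m/s; Re = 1.032e+04; ε/D = 1.68e-05; Haaland → f = 0.03064; ΔP_A = f(L/D)(ρV²/2) = 2.744e+04 Pa.
Pipe B: V = Q/A = 0.0386/0.0535 = 0.7215 m/s; Re = 6126; ε/D = 8.05e-06; Haaland → f = 0.03551; ΔP_B = f(L/D)(ρV²/2) = 1875 Pa.
ΔP_A/ΔP_B = 2.744e+04/1875 = 14.6.

ΔP_A/ΔP_B ≈ 14.6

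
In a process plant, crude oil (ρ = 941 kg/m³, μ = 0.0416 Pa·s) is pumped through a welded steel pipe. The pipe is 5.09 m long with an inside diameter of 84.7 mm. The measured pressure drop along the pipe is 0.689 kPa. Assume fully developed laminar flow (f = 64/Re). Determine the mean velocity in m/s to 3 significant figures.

For laminar flow, f = 64/Re with Re = ρVD/μ, so Darcy-Weisbach reduces to ΔP = 32μLV/D². Solving for V: V = ΔP·D²/(32μL) = 689·(0.0847)²/(32·0.0416·5.09) = 0.7295 m/s.
Check: Re = ρVD/μ = 941·0.7295·0.0847/0.0416 = 1398 < 2300, so the laminar assumption holds.

V ≈ 0.729 m/s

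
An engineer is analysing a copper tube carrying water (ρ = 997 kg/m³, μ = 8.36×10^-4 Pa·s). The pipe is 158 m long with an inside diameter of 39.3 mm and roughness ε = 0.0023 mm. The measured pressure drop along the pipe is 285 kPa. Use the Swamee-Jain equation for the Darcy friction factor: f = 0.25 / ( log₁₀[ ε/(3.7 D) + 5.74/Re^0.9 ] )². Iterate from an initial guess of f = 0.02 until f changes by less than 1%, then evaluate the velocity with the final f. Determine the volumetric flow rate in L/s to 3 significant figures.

Rearranging Darcy-Weisbach: V = √(2·ΔP·D/(f·L·ρ)). With ε/D = 2.3e-06/0.0393 = 5.85e-05, iterate starting from f = 0.02:
  f = 0.02 → V = √(2·2.85e+05·0.0393/(0.02·158·997)) = 2.667 m/s; Re = ρVD/μ = 1.25e+05; f → 0.01746
  f = 0.01746 → V = 2.854 m/s; Re = 1.338e+05; f → 0.01724
  f = 0.01724 → V = 2.872 m/s; Re = 1.346e+05; f → 0.01722
Converged (Δf/f < 1%). With the final f = 0.01722: V = √(2·2.85e+05·0.0393/(0.01722·158·997)) = 2.874 m/s.
Q = V·A = 2.874·(π/4·0.0393²) = 0.003486 m³/s = 3.49 L/s.

Q ≈ 3.49 L/s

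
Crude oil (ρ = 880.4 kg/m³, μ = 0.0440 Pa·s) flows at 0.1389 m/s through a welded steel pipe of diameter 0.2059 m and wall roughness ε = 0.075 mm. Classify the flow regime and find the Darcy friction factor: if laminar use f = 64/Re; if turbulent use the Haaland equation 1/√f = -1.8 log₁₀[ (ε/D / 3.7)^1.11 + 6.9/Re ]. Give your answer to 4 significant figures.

f ≈ 0.1118

Re = ρVD/μ = 880.4·0.1389·0.2059/0.044 = 572.3.
Re < 2300 → laminar, so f = 64/Re = 0.1118 (roughness is irrelevant in laminar flow).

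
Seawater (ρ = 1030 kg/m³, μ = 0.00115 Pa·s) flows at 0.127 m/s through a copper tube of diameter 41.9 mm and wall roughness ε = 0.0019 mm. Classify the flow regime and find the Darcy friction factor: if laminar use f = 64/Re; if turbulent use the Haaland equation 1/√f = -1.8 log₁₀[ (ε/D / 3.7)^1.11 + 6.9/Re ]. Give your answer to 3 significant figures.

f ≈ 0.0383

Re = ρVD/μ = 1030·0.127·0.0419/0.00115 = 4766.
Re > 4000 → turbulent. ε/D = 1.9e-06/0.0419 = 4.53e-05; Haaland: 1/√f = -1.8 log₁₀[3.53e-06 + 0.00145] = 5.109, so f = 0.03831.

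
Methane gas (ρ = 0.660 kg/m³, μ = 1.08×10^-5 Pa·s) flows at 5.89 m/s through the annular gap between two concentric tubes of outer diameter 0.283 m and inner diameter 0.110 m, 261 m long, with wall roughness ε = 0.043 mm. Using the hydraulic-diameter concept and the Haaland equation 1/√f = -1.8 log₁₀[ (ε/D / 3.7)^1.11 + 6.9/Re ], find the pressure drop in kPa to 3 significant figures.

Hydraulic diameter D_h = 4A/P = D_o - D_i = 0.283 - 0.11 = 0.173 m.
Re = ρVD_h/μ = 0.66·5.89·0.173/1.08e-05 = 6.227e+04.
ε/D_h = 4.3e-05/0.173 = 0.000249; Haaland gives 1/√f = -1.8 log₁₀[2.33e-05+0.000111] = 6.97, so f = 0.02058.
ΔP = f(L/D_h)(ρV²/2) = 0.02058·261/0.173·11.45 = 355.5 Pa.
ΔP = 0.355 kPa.

ΔP ≈ 0.355 kPa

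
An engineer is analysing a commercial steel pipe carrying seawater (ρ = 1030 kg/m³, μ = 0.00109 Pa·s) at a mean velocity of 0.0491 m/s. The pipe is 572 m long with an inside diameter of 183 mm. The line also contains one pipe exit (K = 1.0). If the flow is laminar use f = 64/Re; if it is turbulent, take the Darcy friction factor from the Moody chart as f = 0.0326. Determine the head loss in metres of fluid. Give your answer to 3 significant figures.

Reynolds number Re = ρVD/μ = 1030 · 0.0491 · 0.183 / 0.00109 = 8491.
Re > 4000 → turbulent; use the Moody-chart value f = 0.0326.
Total minor-loss coefficient ΣK = 1·1 = 1.
ΔP = [f·L/D + ΣK]·(ρV²/2) = [0.0326·572/0.183 + 1]·(1030·0.0491²/2) = [101.9 + 1]·1.242 = 127.8 Pa.
Head loss h_f = ΔP/(ρg) = 127.8/(1030·9.81) = 0.0126 m.

h_f ≈ 0.0126 m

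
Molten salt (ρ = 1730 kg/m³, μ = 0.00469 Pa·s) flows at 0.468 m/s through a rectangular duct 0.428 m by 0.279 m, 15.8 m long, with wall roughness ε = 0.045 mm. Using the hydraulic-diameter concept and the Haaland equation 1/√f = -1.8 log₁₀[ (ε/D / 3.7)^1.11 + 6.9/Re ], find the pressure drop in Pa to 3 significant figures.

Hydraulic diameter D_h = 4A/P = 4·(0.428·0.279)/(2·(0.428+0.279)) = 0.4776/1.414 = 0.3378 m.
Re = ρVD_h/μ = 1730·0.468·0.3378/0.00469 = 5.831e+04.
ε/D_h = 4.5e-05/0.3378 = 0.000133; Haaland gives 1/√f = -1.8 log₁₀[1.17e-05+0.000118] = 6.995, so f = 0.02044.
ΔP = f(L/D_h)(ρV²/2) = 0.02044·15.8/0.3378·189.5 = 181.1 Pa.

ΔP ≈ 181 Pa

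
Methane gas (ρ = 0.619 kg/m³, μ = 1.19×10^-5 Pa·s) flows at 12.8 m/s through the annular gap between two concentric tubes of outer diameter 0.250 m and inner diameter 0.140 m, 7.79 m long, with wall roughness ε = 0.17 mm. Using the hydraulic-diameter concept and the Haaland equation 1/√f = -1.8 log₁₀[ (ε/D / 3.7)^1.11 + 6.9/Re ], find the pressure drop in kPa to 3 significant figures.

ΔP ≈ 0.0872 kPa

Hydraulic diameter D_h = 4A/P = D_o - D_i = 0.25 - 0.14 = 0.11 m.
Re = ρVD_h/μ = 0.619·12.8·0.11/1.19e-05 = 7.324e+04.
ε/D_h = 0.00017/0.11 = 0.00155; Haaland gives 1/√f = -1.8 log₁₀[0.000177+9.42e-05] = 6.419, so f = 0.02427.
ΔP = f(L/D_h)(ρV²/2) = 0.02427·7.79/0.11·50.71 = 87.16 Pa.
ΔP = 0.0872 kPa.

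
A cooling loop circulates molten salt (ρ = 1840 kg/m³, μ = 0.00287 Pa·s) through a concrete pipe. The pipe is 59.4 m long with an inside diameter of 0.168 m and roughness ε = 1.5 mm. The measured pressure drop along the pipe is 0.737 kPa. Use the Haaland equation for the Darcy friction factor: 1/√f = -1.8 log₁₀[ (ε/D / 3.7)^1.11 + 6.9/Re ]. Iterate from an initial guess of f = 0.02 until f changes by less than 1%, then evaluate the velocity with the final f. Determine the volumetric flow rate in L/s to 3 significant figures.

Rearranging Darcy-Weisbach: V = √(2·ΔP·D/(f·L·ρ)). With ε/D = 0.0015/0.168 = 0.00893, iterate starting from f = 0.02:
  f = 0.02 → V = √(2·737·0.168/(0.02·59.4·1840)) = 0.3366 m/s; Re = ρVD/μ = 3.625e+04; f → 0.03817
  f = 0.03817 → V = 0.2436 m/s; Re = 2.624e+04; f → 0.03876
  f = 0.03876 → V = 0.2418 m/s; Re = 2.604e+04; f → 0.03877
Converged (Δf/f < 1%). With the final f = 0.03877: V = √(2·737·0.168/(0.03877·59.4·1840)) = 0.2417 m/s.
Q = V·A = 0.2417·(π/4·0.168²) = 0.005359 m³/s = 5.36 L/s.

Q ≈ 5.36 L/s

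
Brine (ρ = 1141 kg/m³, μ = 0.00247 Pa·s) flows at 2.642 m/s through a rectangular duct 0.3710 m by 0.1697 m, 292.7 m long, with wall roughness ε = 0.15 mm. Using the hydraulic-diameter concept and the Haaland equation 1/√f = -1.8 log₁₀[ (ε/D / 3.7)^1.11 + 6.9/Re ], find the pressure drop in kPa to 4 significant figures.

ΔP ≈ 94.70 kPa

Hydraulic diameter D_h = 4A/P = 4·(0.371·0.1697)/(2·(0.371+0.1697)) = 0.2518/1.081 = 0.2329 m.
Re = ρVD_h/μ = 1141·2.642·0.2329/0.00247 = 2.842e+05.
ε/D_h = 0.00015/0.2329 = 0.000644; Haaland gives 1/√f = -1.8 log₁₀[6.72e-05+2.43e-05] = 7.27, so f = 0.01892.
ΔP = f(L/D_h)(ρV²/2) = 0.01892·292.7/0.2329·3982 = 9.47e+04 Pa.
ΔP = 94.70 kPa.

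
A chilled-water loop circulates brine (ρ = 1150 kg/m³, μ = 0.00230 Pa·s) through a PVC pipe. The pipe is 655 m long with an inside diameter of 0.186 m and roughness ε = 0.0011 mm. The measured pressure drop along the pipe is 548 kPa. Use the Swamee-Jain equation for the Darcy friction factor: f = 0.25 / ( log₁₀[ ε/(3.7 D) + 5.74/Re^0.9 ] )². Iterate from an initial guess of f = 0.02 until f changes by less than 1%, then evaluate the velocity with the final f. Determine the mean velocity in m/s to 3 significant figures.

V ≈ 4.46 m/s

Rearranging Darcy-Weisbach: V = √(2·ΔP·D/(f·L·ρ)). With ε/D = 1.1e-06/0.186 = 5.91e-06, iterate starting from f = 0.02:
  f = 0.02 → V = √(2·5.48e+05·0.186/(0.02·655·1150)) = 3.679 m/s; Re = ρVD/μ = 3.421e+05; f → 0.0141
  f = 0.0141 → V = 4.381 m/s; Re = 4.074e+05; f → 0.01367
  f = 0.01367 → V = 4.45 m/s; Re = 4.138e+05; f → 0.01363
Converged (Δf/f < 1%). With the final f = 0.01363: V = √(2·5.48e+05·0.186/(0.01363·655·1150)) = 4.456 m/s.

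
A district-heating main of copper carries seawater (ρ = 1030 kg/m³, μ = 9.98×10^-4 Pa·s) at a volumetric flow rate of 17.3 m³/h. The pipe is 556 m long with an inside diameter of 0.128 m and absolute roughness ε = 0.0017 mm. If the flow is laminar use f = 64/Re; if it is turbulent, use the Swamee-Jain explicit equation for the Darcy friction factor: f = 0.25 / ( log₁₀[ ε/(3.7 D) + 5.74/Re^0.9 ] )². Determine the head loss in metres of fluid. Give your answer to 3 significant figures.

h_f ≈ 0.645 m

Q = 17.3 m³/h = 17.3/3600 = 0.004806 m³/s.
Cross-sectional area A = πD²/4 = π(0.128)²/4 = 0.01287 m²; mean velocity V = Q/A = 0.004806/0.01287 = 0.3735 m/s.
Reynolds number Re = ρVD/μ = 1030 · 0.3735 · 0.128 / 0.000998 = 4.933e+04.
Re > 4000 → turbulent. Relative roughness ε/D = 1.7e-06/0.128 = 1.33e-05. Swamee-Jain: f = 0.25/(log₁₀[1.33e-05/3.7 + 5.74/4.933e+04^0.9])² = 0.25/(log₁₀[3.59e-06 + 0.000343])² = 0.25/(-3.46)² = 0.02088.
Darcy-Weisbach: ΔP = f(L/D)(ρV²/2) = 0.02088·(556/0.128)·(1030·0.3735²/2) = 0.02088·4344·71.82 = 6514 Pa.
Head loss h_f = ΔP/(ρg) = 6514/(1030·9.81) = 0.645 m.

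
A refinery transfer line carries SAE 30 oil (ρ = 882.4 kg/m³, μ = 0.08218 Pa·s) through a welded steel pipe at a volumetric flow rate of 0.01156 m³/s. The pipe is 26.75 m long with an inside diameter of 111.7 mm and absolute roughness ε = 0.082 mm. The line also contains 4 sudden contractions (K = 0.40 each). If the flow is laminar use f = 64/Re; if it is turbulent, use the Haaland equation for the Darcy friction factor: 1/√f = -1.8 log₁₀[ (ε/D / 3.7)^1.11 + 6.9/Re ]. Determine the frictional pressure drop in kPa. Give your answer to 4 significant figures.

Cross-sectional area A = πD²/4 = π(0.1117)²/4 = 0.009799 m²; mean velocity V = Q/A = 0.01156/0.009799 = 1.18 m/s.
Reynolds number Re = ρVD/μ = 882.4 · 1.18 · 0.1117 / 0.0822 = 1415.
Re < 2300 → laminar flow, so f = 64/Re = 64/1415 = 0.04523 (the turbulent correlation is not needed).
Total minor-loss coefficient ΣK = 4·0.4 = 1.6.
ΔP = [f·L/D + ΣK]·(ρV²/2) = [0.04523·26.75/0.1117 + 1.6]·(882.4·1.18²/2) = [10.83 + 1.6]·614 = 7634 Pa.
ΔP = 7634 Pa = 7.634 kPa.

ΔP ≈ 7.634 kPa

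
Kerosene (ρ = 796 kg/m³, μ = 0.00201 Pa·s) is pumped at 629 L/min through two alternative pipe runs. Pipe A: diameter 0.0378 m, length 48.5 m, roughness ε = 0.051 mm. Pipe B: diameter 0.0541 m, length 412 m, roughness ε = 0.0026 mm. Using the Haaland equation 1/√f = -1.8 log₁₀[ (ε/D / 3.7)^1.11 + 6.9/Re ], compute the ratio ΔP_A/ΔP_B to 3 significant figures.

ΔP_A/ΔP_B ≈ 0.883

Pipe A: V = Q/A = 0.01048/0.001122 = 9.342 m/s; Re = 1.398e+05; ε/D = 0.00135; Haaland → f = 0.02261; ΔP_A = f(L/D)(ρV²/2) = 1.008e+06 Pa.
Pipe B: V = Q/A = 0.01048/0.002299 = 4.561 m/s; Re = 9.771e+04; ε/D = 4.81e-05; Haaland → f = 0.01811; ΔP_B = f(L/D)(ρV²/2) = 1.142e+06 Pa.
ΔP_A/ΔP_B = 1.008e+06/1.142e+06 = 0.883.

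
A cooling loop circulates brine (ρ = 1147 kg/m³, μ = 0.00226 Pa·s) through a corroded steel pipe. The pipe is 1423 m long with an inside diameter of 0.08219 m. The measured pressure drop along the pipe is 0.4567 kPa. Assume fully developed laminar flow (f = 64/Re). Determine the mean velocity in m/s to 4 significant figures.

For laminar flow, f = 64/Re with Re = ρVD/μ, so Darcy-Weisbach reduces to ΔP = 32μLV/D². Solving for V: V = ΔP·D²/(32μL) = 456.7·(0.08219)²/(32·0.00226·1423) = 0.02998 m/s.
Check: Re = ρVD/μ = 1147·0.02998·0.08219/0.00226 = 1250 < 2300, so the laminar assumption holds.

V ≈ 0.02998 m/s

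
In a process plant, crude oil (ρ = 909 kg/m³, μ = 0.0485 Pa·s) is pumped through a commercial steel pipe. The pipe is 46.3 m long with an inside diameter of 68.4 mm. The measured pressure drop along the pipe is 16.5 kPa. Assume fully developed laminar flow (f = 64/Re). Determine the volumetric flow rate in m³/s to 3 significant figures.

For laminar flow, f = 64/Re with Re = ρVD/μ, so Darcy-Weisbach reduces to ΔP = 32μLV/D². Solving for V: V = ΔP·D²/(32μL) = 1.65e+04·(0.0684)²/(32·0.0485·46.3) = 1.074 m/s.
Check: Re = ρVD/μ = 909·1.074·0.0684/0.0485 = 1377 < 2300, so the laminar assumption holds.
Q = V·A = 1.074·(π/4·0.0684²) = 0.003948 m³/s = 0.00395 m³/s.

Q ≈ 0.00395 m³/s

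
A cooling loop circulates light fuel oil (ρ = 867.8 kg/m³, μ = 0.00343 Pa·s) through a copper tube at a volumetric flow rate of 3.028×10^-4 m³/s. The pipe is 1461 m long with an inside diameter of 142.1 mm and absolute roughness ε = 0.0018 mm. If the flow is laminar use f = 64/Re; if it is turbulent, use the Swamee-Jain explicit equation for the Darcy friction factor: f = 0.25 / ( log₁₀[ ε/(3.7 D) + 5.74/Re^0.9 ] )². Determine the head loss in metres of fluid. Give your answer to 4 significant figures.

Cross-sectional area A = πD²/4 = π(0.1421)²/4 = 0.01586 m²; mean velocity V = Q/A = 0.0003028/0.01586 = 0.01909 m/s.
Reynolds number Re = ρVD/μ = 867.8 · 0.01909 · 0.1421 / 0.00343 = 686.4.
Re < 2300 → laminar flow, so f = 64/Re = 64/686.4 = 0.09324 (the turbulent correlation is not needed).
Darcy-Weisbach: ΔP = f(L/D)(ρV²/2) = 0.09324·(1461/0.1421)·(867.8·0.01909²/2) = 0.09324·1.028e+04·0.1582 = 151.6 Pa.
Head loss h_f = ΔP/(ρg) = 151.6/(867.8·9.81) = 0.01781 m.

h_f ≈ 0.01781 m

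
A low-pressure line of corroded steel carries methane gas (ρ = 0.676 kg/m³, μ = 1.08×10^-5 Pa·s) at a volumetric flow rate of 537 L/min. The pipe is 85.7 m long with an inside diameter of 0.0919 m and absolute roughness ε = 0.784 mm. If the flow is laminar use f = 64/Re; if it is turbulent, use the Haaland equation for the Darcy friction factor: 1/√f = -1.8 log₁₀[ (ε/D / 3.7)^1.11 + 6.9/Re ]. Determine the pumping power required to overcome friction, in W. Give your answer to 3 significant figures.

Q = 537 L/min = 537/60000 = 0.00895 m³/s.
Cross-sectional area A = πD²/4 = π(0.0919)²/4 = 0.006633 m²; mean velocity V = Q/A = 0.00895/0.006633 = 1.349 m/s.
Reynolds number Re = ρVD/μ = 0.676 · 1.349 · 0.0919 / 1.08e-05 = 7761.
Re > 4000 → turbulent. Relative roughness ε/D = 0.000784/0.0919 = 0.00853. Haaland: 1/√f = -1.8 log₁₀[(0.00853/3.7)^1.11 + 6.9/7761] = -1.8 log₁₀[0.00118 + 0.000889] = 4.831, so f = 0.04285.
Darcy-Weisbach: ΔP = f(L/D)(ρV²/2) = 0.04285·(85.7/0.0919)·(0.676·1.349²/2) = 0.04285·932.5·0.6153 = 24.59 Pa.
Pumping power P = QΔP = 0.00895·24.59 = 0.2201 W = 0.220 W.

P ≈ 0.220 W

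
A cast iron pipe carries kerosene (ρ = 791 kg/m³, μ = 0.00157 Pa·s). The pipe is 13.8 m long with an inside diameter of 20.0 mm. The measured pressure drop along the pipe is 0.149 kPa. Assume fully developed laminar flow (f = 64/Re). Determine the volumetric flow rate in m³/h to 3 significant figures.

For laminar flow, f = 64/Re with Re = ρVD/μ, so Darcy-Weisbach reduces to ΔP = 32μLV/D². Solving for V: V = ΔP·D²/(32μL) = 149·(0.02)²/(32·0.00157·13.8) = 0.08596 m/s.
Check: Re = ρVD/μ = 791·0.08596·0.02/0.00157 = 866.2 < 2300, so the laminar assumption holds.
Q = V·A = 0.08596·(π/4·0.02²) = 2.701e-05 m³/s = 0.0972 m³/h.

Q ≈ 0.0972 m³/h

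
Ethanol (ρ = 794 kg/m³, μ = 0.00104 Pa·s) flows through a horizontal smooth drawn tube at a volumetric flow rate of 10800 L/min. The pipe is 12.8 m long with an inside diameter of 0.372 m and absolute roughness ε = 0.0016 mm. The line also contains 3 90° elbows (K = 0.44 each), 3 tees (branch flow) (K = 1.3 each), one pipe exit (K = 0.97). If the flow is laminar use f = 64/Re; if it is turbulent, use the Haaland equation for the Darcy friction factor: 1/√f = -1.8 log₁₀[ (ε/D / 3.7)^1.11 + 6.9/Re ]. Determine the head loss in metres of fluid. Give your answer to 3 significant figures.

Q = 10800 L/min = 10800/60000 = 0.18 m³/s.
Cross-sectional area A = πD²/4 = π(0.372)²/4 = 0.1087 m²; mean velocity V = Q/A = 0.18/0.1087 = 1.656 m/s.
Reynolds number Re = ρVD/μ = 794 · 1.656 · 0.372 / 0.00104 = 4.704e+05.
Re > 4000 → turbulent. Relative roughness ε/D = 1.6e-06/0.372 = 4.3e-06. Haaland: 1/√f = -1.8 log₁₀[(4.3e-06/3.7)^1.11 + 6.9/4.704e+05] = -1.8 log₁₀[2.59e-07 + 1.47e-05] = 8.687, so f = 0.01325.
Total minor-loss coefficient ΣK = 3·0.44 + 3·1.3 + 1·0.97 = 6.19.
ΔP = [f·L/D + ΣK]·(ρV²/2) = [0.01325·12.8/0.372 + 6.19]·(794·1.656²/2) = [0.456 + 6.19]·1089 = 7237 Pa.
Head loss h_f = ΔP/(ρg) = 7237/(794·9.81) = 0.929 m.

h_f ≈ 0.929 m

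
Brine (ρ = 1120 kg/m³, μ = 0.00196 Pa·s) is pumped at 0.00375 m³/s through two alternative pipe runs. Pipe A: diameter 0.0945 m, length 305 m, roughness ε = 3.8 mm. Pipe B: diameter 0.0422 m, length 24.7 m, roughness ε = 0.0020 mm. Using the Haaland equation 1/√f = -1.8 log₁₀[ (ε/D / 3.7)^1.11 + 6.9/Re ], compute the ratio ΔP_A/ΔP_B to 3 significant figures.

Pipe A: V = Q/A = 0.00375/0.007014 = 0.5347 m/s; Re = 2.887e+04; ε/D = 0.0402; Haaland → f = 0.06588; ΔP_A = f(L/D)(ρV²/2) = 3.404e+04 Pa.
Pipe B: V = Q/A = 0.00375/0.001399 = 2.681 m/s; Re = 6.465e+04; ε/D = 4.74e-05; Haaland → f = 0.01971; ΔP_B = f(L/D)(ρV²/2) = 4.645e+04 Pa.
ΔP_A/ΔP_B = 3.404e+04/4.645e+04 = 0.733.

ΔP_A/ΔP_B ≈ 0.733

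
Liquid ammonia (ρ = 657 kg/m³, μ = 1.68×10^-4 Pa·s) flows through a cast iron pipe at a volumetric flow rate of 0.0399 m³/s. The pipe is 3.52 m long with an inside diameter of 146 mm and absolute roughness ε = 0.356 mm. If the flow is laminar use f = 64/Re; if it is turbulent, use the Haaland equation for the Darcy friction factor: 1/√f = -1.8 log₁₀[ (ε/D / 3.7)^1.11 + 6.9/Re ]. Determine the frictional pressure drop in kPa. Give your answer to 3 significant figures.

ΔP ≈ 1.12 kPa

Cross-sectional area A = πD²/4 = π(0.146)²/4 = 0.01674 m²; mean velocity V = Q/A = 0.0399/0.01674 = 2.383 m/s.
Reynolds number Re = ρVD/μ = 657 · 2.383 · 0.146 / 0.000168 = 1.361e+06.
Re > 4000 → turbulent. Relative roughness ε/D = 0.000356/0.146 = 0.00244. Haaland: 1/√f = -1.8 log₁₀[(0.00244/3.7)^1.11 + 6.9/1.361e+06] = -1.8 log₁₀[0.000294 + 5.07e-06] = 6.342, so f = 0.02486.
Darcy-Weisbach: ΔP = f(L/D)(ρV²/2) = 0.02486·(3.52/0.146)·(657·2.383²/2) = 0.02486·24.11·1866 = 1118 Pa.
ΔP = 1118 Pa = 1.12 kPa.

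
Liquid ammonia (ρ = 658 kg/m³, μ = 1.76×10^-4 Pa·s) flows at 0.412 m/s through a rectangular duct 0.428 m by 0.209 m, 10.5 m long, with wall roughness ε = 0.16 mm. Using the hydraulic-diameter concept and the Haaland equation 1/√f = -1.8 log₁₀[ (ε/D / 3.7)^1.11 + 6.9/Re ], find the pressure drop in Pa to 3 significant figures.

Hydraulic diameter D_h = 4A/P = 4·(0.428·0.209)/(2·(0.428+0.209)) = 0.3578/1.274 = 0.2809 m.
Re = ρVD_h/μ = 658·0.412·0.2809/0.000176 = 4.326e+05.
ε/D_h = 0.00016/0.2809 = 0.00057; Haaland gives 1/√f = -1.8 log₁₀[5.86e-05+1.59e-05] = 7.429, so f = 0.01812.
ΔP = f(L/D_h)(ρV²/2) = 0.01812·10.5/0.2809·55.85 = 37.83 Pa.

ΔP ≈ 37.8 Pa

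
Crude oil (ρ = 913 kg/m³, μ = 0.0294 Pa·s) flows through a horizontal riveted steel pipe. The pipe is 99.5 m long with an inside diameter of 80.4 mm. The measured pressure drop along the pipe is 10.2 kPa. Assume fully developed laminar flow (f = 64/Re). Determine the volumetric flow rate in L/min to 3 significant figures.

Q ≈ 215 L/min

For laminar flow, f = 64/Re with Re = ρVD/μ, so Darcy-Weisbach reduces to ΔP = 32μLV/D². Solving for V: V = ΔP·D²/(32μL) = 1.02e+04·(0.0804)²/(32·0.0294·99.5) = 0.7044 m/s.
Check: Re = ρVD/μ = 913·0.7044·0.0804/0.0294 = 1759 < 2300, so the laminar assumption holds.
Q = V·A = 0.7044·(π/4·0.0804²) = 0.003576 m³/s = 215 L/min.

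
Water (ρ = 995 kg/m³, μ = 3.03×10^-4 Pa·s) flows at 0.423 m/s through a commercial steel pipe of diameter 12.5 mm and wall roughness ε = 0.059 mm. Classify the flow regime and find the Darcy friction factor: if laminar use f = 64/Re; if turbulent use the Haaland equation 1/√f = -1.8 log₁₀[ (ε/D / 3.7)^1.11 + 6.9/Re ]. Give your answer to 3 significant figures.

f ≈ 0.0344

Re = ρVD/μ = 995·0.423·0.0125/0.000303 = 1.736e+04.
Re > 4000 → turbulent. ε/D = 5.9e-05/0.0125 = 0.00472; Haaland: 1/√f = -1.8 log₁₀[0.000613 + 0.000397] = 5.392, so f = 0.0344.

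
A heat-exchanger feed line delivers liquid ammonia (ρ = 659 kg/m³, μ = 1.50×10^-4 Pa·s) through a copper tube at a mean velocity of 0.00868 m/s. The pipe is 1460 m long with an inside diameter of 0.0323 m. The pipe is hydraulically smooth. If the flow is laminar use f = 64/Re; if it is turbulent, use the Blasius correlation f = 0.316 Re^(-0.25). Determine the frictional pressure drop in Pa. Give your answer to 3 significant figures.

Reynolds number Re = ρVD/μ = 659 · 0.00868 · 0.0323 / 0.00015 = 1232.
Re < 2300 → laminar flow, so f = 64/Re = 64/1232 = 0.05196 (the turbulent correlation is not needed).
Darcy-Weisbach: ΔP = f(L/D)(ρV²/2) = 0.05196·(1460/0.0323)·(659·0.00868²/2) = 0.05196·4.52e+04·0.02483 = 58.31 Pa.

ΔP ≈ 58.3 Pa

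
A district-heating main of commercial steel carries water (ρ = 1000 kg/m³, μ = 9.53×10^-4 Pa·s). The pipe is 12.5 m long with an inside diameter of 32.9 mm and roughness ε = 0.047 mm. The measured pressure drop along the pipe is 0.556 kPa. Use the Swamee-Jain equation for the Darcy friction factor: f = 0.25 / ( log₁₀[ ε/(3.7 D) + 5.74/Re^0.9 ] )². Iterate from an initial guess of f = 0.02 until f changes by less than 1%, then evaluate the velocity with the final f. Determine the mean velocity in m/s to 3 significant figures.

V ≈ 0.297 m/s

Rearranging Darcy-Weisbach: V = √(2·ΔP·D/(f·L·ρ)). With ε/D = 4.7e-05/0.0329 = 0.00143, iterate starting from f = 0.02:
  f = 0.02 → V = √(2·556·0.0329/(0.02·12.5·1000)) = 0.3825 m/s; Re = ρVD/μ = 1.321e+04; f → 0.03141
  f = 0.03141 → V = 0.3053 m/s; Re = 1.054e+04; f → 0.03296
  f = 0.03296 → V = 0.298 m/s; Re = 1.029e+04; f → 0.03314
Converged (Δf/f < 1%). With the final f = 0.03314: V = √(2·556·0.0329/(0.03314·12.5·1000)) = 0.2972 m/s.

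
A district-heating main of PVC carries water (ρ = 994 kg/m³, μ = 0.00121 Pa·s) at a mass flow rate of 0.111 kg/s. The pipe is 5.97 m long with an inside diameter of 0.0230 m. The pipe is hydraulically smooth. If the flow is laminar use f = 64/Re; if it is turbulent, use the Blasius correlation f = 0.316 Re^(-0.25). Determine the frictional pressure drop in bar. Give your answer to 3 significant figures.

A = πD²/4 = π(0.023)²/4 = 0.0004155 m²; mean velocity V = ṁ/(ρA) = 0.111/(994 · 0.0004155) = 0.2688 m/s.
Reynolds number Re = ρVD/μ = 994 · 0.2688 · 0.023 / 0.00121 = 5078.
Re > 4000 → turbulent. Smooth-pipe (Blasius): f = 0.316 Re^(-0.25) = 0.316/(5078)^0.25 = 0.03743.
Darcy-Weisbach: ΔP = f(L/D)(ρV²/2) = 0.03743·(5.97/0.023)·(994·0.2688²/2) = 0.03743·259.6·35.9 = 348.9 Pa.
ΔP = 348.9 Pa = 0.00349 bar.

ΔP ≈ 0.00349 bar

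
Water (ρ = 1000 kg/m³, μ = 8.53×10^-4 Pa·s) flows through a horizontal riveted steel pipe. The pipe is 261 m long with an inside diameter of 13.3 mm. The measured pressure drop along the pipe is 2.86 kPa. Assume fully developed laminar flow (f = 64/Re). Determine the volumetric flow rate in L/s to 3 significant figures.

Q ≈ 0.00987 L/s

For laminar flow, f = 64/Re with Re = ρVD/μ, so Darcy-Weisbach reduces to ΔP = 32μLV/D². Solving for V: V = ΔP·D²/(32μL) = 2860·(0.0133)²/(32·0.000853·261) = 0.07101 m/s.
Check: Re = ρVD/μ = 1000·0.07101·0.0133/0.000853 = 1107 < 2300, so the laminar assumption holds.
Q = V·A = 0.07101·(π/4·0.0133²) = 9.866e-06 m³/s = 0.00987 L/s.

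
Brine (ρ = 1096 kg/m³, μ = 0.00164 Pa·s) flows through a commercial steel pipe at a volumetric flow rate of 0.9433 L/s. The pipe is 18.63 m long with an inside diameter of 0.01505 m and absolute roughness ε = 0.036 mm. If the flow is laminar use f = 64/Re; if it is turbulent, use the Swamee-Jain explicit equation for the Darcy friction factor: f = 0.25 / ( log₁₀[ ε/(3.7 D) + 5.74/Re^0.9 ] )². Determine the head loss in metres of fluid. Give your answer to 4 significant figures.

h_f ≈ 48.79 m

Q = 0.9433 L/s = 0.9433/1000 = 0.0009433 m³/s.
Cross-sectional area A = πD²/4 = π(0.01505)²/4 = 0.0001779 m²; mean velocity V = Q/A = 0.0009433/0.0001779 = 5.303 m/s.
Reynolds number Re = ρVD/μ = 1096 · 5.303 · 0.01505 / 0.00164 = 5.333e+04.
Re > 4000 → turbulent. Relative roughness ε/D = 3.6e-05/0.01505 = 0.00239. Swamee-Jain: f = 0.25/(log₁₀[0.00239/3.7 + 5.74/5.333e+04^0.9])² = 0.25/(log₁₀[0.000646 + 0.00032])² = 0.25/(-3.015)² = 0.0275.
Darcy-Weisbach: ΔP = f(L/D)(ρV²/2) = 0.0275·(18.63/0.01505)·(1096·5.303²/2) = 0.0275·1238·1.541e+04 = 5.246e+05 Pa.
Head loss h_f = ΔP/(ρg) = 5.246e+05/(1096·9.81) = 48.79 m.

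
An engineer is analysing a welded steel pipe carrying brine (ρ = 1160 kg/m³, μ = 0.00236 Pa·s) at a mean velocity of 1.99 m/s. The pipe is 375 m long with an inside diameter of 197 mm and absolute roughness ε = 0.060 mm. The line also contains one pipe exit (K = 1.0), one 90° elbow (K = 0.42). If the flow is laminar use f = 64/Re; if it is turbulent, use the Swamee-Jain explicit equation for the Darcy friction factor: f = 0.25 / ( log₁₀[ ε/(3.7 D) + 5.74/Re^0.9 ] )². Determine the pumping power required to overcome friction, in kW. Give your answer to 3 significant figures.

P ≈ 4.94 kW

Reynolds number Re = ρVD/μ = 1160 · 1.99 · 0.197 / 0.00236 = 1.927e+05.
Re > 4000 → turbulent. Relative roughness ε/D = 6e-05/0.197 = 0.000305. Swamee-Jain: f = 0.25/(log₁₀[0.000305/3.7 + 5.74/1.927e+05^0.9])² = 0.25/(log₁₀[8.23e-05 + 0.000101])² = 0.25/(-3.738)² = 0.01789.
Total minor-loss coefficient ΣK = 1·1 + 1·0.42 = 1.42.
ΔP = [f·L/D + ΣK]·(ρV²/2) = [0.01789·375/0.197 + 1.42]·(1160·1.99²/2) = [34.06 + 1.42]·2297 = 8.15e+04 Pa.
Q = V·A = 1.99·0.03048 = 0.06066 m³/s.
Pumping power P = QΔP = 0.06066·8.15e+04 = 4943 W = 4.94 kW.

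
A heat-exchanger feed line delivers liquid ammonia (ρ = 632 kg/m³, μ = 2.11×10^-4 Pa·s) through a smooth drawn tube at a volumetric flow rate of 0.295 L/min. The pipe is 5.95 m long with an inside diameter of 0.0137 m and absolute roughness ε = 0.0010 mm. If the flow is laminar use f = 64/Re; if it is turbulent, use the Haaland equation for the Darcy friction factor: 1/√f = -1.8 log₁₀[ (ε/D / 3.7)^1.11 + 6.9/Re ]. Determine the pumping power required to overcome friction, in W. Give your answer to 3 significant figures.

P ≈ 3.51×10^-5 W

Q = 0.295 L/min = 0.295/60000 = 4.917e-06 m³/s.
Cross-sectional area A = πD²/4 = π(0.0137)²/4 = 0.0001474 m²; mean velocity V = Q/A = 4.917e-06/0.0001474 = 0.03335 m/s.
Reynolds number Re = ρVD/μ = 632 · 0.03335 · 0.0137 / 0.000211 = 1369.
Re < 2300 → laminar flow, so f = 64/Re = 64/1369 = 0.04676 (the turbulent correlation is not needed).
Darcy-Weisbach: ΔP = f(L/D)(ρV²/2) = 0.04676·(5.95/0.0137)·(632·0.03335²/2) = 0.04676·434.3·0.3515 = 7.139 Pa.
Pumping power P = QΔP = 4.917e-06·7.139 = 3.510×10^-5 W = 3.51×10^-5 W.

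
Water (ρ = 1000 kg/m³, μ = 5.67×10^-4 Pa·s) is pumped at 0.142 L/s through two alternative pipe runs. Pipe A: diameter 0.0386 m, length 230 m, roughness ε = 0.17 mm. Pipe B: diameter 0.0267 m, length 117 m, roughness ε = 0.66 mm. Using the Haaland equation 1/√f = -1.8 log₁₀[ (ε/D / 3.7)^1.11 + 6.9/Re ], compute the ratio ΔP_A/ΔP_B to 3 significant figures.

ΔP_A/ΔP_B ≈ 0.212

Pipe A: V = Q/A = 0.000142/0.00117 = 0.1213 m/s; Re = 8261; ε/D = 0.0044; Haaland → f = 0.03792; ΔP_A = f(L/D)(ρV²/2) = 1663 Pa.
Pipe B: V = Q/A = 0.000142/0.0005599 = 0.2536 m/s; Re = 1.194e+04; ε/D = 0.0247; Haaland → f = 0.05571; ΔP_B = f(L/D)(ρV²/2) = 7851 Pa.
ΔP_A/ΔP_B = 1663/7851 = 0.212.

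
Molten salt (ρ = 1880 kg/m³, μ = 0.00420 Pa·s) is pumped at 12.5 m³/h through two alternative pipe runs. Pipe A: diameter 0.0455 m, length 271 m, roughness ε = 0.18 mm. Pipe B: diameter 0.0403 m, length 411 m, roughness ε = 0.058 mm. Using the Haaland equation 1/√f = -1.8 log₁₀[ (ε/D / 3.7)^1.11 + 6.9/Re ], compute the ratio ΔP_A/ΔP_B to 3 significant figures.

Pipe A: V = Q/A = 0.003472/0.001626 = 2.135 m/s; Re = 4.349e+04; ε/D = 0.00396; Haaland → f = 0.03054; ΔP_A = f(L/D)(ρV²/2) = 7.798e+05 Pa.
Pipe B: V = Q/A = 0.003472/0.001276 = 2.722 m/s; Re = 4.91e+04; ε/D = 0.00144; Haaland → f = 0.02496; ΔP_B = f(L/D)(ρV²/2) = 1.773e+06 Pa.
ΔP_A/ΔP_B = 7.798e+05/1.773e+06 = 0.440.

ΔP_A/ΔP_B ≈ 0.440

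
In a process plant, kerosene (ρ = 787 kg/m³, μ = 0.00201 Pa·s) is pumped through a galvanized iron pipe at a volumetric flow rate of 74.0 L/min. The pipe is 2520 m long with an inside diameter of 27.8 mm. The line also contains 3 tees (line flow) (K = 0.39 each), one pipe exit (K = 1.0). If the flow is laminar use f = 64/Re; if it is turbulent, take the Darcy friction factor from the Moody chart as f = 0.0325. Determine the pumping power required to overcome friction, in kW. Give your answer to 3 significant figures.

P ≈ 5.91 kW

Q = 74.0 L/min = 74.0/60000 = 0.001233 m³/s.
Cross-sectional area A = πD²/4 = π(0.0278)²/4 = 0.000607 m²; mean velocity V = Q/A = 0.001233/0.000607 = 2.032 m/s.
Reynolds number Re = ρVD/μ = 787 · 2.032 · 0.0278 / 0.00201 = 2.212e+04.
Re > 4000 → turbulent; use the Moody-chart value f = 0.0325.
Total minor-loss coefficient ΣK = 3·0.39 + 1·1 = 2.17.
ΔP = [f·L/D + ΣK]·(ρV²/2) = [0.0325·2520/0.0278 + 2.17]·(787·2.032²/2) = [2946 + 2.17]·1625 = 4.79e+06 Pa.
Pumping power P = QΔP = 0.001233·4.79e+06 = 5907 W = 5.91 kW.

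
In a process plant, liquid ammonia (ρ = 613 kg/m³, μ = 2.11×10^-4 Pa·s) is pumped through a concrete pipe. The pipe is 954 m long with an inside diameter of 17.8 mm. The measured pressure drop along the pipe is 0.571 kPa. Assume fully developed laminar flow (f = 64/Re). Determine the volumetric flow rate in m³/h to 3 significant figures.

For laminar flow, f = 64/Re with Re = ρVD/μ, so Darcy-Weisbach reduces to ΔP = 32μLV/D². Solving for V: V = ΔP·D²/(32μL) = 571·(0.0178)²/(32·0.000211·954) = 0.02809 m/s.
Check: Re = ρVD/μ = 613·0.02809·0.0178/0.000211 = 1452 < 2300, so the laminar assumption holds.
Q = V·A = 0.02809·(π/4·0.0178²) = 6.989e-06 m³/s = 0.0252 m³/h.

Q ≈ 0.0252 m³/h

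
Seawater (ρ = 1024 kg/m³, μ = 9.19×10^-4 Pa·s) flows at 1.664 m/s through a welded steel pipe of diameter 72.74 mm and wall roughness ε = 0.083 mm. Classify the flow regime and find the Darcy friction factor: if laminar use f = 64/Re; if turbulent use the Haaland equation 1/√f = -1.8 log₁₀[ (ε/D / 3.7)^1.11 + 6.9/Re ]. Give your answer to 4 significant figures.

f ≈ 0.02195

Re = ρVD/μ = 1024·1.664·0.07274/0.000919 = 1.349e+05.
Re > 4000 → turbulent. ε/D = 8.3e-05/0.07274 = 0.00114; Haaland: 1/√f = -1.8 log₁₀[0.000127 + 5.12e-05] = 6.75, so f = 0.02195.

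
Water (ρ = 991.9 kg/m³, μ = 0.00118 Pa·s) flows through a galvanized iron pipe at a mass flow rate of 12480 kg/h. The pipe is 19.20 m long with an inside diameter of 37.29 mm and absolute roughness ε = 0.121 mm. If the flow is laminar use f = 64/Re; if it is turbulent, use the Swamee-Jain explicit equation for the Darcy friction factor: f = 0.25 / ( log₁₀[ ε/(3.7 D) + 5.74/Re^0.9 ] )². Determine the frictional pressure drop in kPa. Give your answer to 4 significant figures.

ṁ = 12480 kg/h = 12480/3600 = 3.467 kg/s.
A = πD²/4 = π(0.03729)²/4 = 0.001092 m²; mean velocity V = ṁ/(ρA) = 3.467/(991.9 · 0.001092) = 3.2 m/s.
Reynolds number Re = ρVD/μ = 991.9 · 3.2 · 0.03729 / 0.00118 = 1.003e+05.
Re > 4000 → turbulent. Relative roughness ε/D = 0.000121/0.03729 = 0.00324. Swamee-Jain: f = 0.25/(log₁₀[0.00324/3.7 + 5.74/1.003e+05^0.9])² = 0.25/(log₁₀[0.000877 + 0.000181])² = 0.25/(-2.976)² = 0.02824.
Darcy-Weisbach: ΔP = f(L/D)(ρV²/2) = 0.02824·(19.2/0.03729)·(991.9·3.2²/2) = 0.02824·514.9·5079 = 7.384e+04 Pa.
ΔP = 7.384e+04 Pa = 73.84 kPa.

ΔP ≈ 73.84 kPa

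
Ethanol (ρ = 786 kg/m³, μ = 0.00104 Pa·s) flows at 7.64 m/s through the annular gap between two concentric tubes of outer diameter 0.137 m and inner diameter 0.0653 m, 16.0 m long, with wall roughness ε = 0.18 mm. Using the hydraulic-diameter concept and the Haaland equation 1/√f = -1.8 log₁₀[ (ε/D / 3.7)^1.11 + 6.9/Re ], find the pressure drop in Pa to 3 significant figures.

Hydraulic diameter D_h = 4A/P = D_o - D_i = 0.137 - 0.0653 = 0.0717 m.
Re = ρVD_h/μ = 786·7.64·0.0717/0.00104 = 4.14e+05.
ε/D_h = 0.00018/0.0717 = 0.00251; Haaland gives 1/√f = -1.8 log₁₀[0.000304+1.67e-05] = 6.289, so f = 0.02528.
ΔP = f(L/D_h)(ρV²/2) = 0.02528·16/0.0717·2.294e+04 = 1.294e+05 Pa.

ΔP ≈ 129000 Pa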